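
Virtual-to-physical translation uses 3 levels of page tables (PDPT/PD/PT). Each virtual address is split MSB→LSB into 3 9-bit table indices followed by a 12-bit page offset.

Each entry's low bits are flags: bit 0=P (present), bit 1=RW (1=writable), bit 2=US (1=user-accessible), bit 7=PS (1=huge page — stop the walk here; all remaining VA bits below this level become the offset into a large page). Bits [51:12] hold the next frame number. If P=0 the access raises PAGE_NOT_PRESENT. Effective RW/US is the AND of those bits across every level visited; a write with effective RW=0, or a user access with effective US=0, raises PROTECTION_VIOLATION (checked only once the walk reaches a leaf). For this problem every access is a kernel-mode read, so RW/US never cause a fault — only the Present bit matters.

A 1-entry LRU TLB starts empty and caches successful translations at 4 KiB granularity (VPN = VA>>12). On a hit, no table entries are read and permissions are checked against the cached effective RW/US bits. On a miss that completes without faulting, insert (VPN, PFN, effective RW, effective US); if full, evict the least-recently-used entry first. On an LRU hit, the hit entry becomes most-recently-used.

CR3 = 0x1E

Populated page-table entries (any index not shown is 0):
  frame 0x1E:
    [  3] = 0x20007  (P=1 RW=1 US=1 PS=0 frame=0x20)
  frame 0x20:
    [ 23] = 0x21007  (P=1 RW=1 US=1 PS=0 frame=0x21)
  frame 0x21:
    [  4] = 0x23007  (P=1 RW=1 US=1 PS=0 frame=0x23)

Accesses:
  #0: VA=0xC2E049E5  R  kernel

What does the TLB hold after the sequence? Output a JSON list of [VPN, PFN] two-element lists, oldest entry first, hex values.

Trace:
#0 VA=0xC2E049E5 (r,kernel):
  lvl0: tbl 0x1E, slot 3 ⇒ 0x20007 (P1/RW1/US1/PS0)
  lvl1: tbl 0x20, slot 23 ⇒ 0x21007 (P1/RW1/US1/PS0)
  lvl2: tbl 0x21, slot 4 ⇒ 0x23007 (P1/RW1/US1/PS0)
  → PA=0x239E5  (3 entries read)

TLB: [["0xC2E04", "0x23"]]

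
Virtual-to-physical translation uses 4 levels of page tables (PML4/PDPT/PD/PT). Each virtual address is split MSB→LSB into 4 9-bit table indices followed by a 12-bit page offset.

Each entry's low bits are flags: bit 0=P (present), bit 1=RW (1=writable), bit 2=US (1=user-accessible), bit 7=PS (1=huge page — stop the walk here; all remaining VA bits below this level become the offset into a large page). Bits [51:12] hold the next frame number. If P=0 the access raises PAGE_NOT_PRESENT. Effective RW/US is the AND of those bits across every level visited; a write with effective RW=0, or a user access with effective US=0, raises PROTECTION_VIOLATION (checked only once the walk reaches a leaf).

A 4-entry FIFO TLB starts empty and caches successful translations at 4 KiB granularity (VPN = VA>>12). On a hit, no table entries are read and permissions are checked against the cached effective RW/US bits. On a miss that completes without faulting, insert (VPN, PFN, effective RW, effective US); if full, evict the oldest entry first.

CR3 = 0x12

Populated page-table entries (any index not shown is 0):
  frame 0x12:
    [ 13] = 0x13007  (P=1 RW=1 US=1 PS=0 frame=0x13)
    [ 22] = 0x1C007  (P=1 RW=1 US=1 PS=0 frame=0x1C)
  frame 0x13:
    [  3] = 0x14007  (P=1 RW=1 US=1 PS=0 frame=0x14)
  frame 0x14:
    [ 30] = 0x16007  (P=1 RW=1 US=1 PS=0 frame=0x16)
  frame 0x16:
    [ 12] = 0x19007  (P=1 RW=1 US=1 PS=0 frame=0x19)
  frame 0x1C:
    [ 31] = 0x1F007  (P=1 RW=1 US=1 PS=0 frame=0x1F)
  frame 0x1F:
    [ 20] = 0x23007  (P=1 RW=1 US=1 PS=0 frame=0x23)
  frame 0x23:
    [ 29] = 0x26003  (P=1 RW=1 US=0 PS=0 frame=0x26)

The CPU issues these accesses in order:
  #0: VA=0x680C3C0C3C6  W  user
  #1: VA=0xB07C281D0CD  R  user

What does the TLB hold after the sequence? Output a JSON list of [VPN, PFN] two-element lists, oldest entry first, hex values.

Trace:
#0 VA=0x680C3C0C3C6 (w,user):
  lvl0: tbl 0x12, slot 13 ⇒ 0x13007 (P1/RW1/US1/PS0)
  lvl1: tbl 0x13, slot 3 ⇒ 0x14007 (P1/RW1/US1/PS0)
  lvl2: tbl 0x14, slot 30 ⇒ 0x16007 (P1/RW1/US1/PS0)
  lvl3: tbl 0x16, slot 12 ⇒ 0x19007 (P1/RW1/US1/PS0)
  ⇒ phys 0x193C6  [4 reads]
#1 VA=0xB07C281D0CD (r,user):
  lvl0: tbl 0x12, slot 22 ⇒ 0x1C007 (P1/RW1/US1/PS0)
  lvl1: tbl 0x1C, slot 31 ⇒ 0x1F007 (P1/RW1/US1/PS0)
  lvl2: tbl 0x1F, slot 20 ⇒ 0x23007 (P1/RW1/US1/PS0)
  lvl3: tbl 0x23, slot 29 ⇒ 0x26003 (P1/RW1/US0/PS0)
  ⇒ fault: PROTECTION_VIOLATION  — 4 lookups

TLB: [["0x680C3C0C", "0x19"]]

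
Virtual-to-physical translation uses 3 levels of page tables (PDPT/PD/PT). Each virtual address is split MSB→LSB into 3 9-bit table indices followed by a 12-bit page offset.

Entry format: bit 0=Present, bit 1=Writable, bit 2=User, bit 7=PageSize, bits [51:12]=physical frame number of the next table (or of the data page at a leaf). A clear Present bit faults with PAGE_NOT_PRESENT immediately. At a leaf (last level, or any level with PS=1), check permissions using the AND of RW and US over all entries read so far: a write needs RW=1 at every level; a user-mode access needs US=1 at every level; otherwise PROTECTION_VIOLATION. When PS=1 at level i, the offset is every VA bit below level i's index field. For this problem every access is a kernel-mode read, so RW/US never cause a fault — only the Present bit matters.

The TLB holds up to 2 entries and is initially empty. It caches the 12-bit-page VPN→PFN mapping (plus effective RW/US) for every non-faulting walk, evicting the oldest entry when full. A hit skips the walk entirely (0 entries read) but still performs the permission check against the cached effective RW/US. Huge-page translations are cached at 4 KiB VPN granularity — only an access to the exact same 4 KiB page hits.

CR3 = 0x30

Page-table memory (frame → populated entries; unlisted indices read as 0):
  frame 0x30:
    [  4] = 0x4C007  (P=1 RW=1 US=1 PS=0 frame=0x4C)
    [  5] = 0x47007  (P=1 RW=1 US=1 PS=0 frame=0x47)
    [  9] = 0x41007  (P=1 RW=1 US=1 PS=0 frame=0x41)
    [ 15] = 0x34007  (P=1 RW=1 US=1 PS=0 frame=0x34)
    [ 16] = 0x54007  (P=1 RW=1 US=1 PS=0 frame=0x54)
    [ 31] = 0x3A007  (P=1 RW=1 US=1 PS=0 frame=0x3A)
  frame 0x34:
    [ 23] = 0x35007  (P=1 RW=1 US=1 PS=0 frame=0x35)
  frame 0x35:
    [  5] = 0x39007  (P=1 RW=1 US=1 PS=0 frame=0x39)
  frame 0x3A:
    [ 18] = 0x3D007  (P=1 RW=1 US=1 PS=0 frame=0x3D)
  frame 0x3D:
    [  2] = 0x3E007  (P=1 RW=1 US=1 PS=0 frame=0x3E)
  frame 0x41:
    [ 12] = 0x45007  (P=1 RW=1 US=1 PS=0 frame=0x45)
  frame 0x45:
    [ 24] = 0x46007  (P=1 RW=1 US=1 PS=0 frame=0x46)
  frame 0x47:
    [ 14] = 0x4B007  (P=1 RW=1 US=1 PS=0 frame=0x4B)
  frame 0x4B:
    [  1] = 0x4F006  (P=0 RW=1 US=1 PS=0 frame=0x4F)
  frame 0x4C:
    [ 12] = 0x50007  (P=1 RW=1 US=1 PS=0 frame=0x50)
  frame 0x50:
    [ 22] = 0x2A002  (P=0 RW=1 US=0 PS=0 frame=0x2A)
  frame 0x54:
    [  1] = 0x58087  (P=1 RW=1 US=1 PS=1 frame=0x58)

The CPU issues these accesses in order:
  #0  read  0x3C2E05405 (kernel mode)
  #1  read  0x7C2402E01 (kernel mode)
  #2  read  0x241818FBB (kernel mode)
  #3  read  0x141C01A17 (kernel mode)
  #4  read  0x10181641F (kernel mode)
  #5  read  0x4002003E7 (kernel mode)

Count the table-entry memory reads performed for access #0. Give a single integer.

Walk each access:
#0 VA=0x3C2E05405 (r,kernel):
  [0] read 0x30 idx=15: raw=0x34007 flags P=1 W=1 U=1 S=0
  [1] read 0x34 idx=23: raw=0x35007 flags P=1 W=1 U=1 S=0
  [2] read 0x35 idx=5: raw=0x39007 flags P=1 W=1 U=1 S=0
  → PA=0x39405  (3 entries read)
#1 VA=0x7C2402E01 (r,kernel):
  [0] read 0x30 idx=31: raw=0x3A007 flags P=1 W=1 U=1 S=0
  [1] read 0x3A idx=18: raw=0x3D007 flags P=1 W=1 U=1 S=0
  [2] read 0x3D idx=2: raw=0x3E007 flags P=1 W=1 U=1 S=0
  → PA=0x3EE01  (3 entries read)
#2 VA=0x241818FBB (r,kernel):
  [0] read 0x30 idx=9: raw=0x41007 flags P=1 W=1 U=1 S=0
  [1] read 0x41 idx=12: raw=0x45007 flags P=1 W=1 U=1 S=0
  [2] read 0x45 idx=24: raw=0x46007 flags P=1 W=1 U=1 S=0
  → PA=0x46FBB  (3 entries read)
#3 VA=0x141C01A17 (r,kernel):
  [0] read 0x30 idx=5: raw=0x47007 flags P=1 W=1 U=1 S=0
  [1] read 0x47 idx=14: raw=0x4B007 flags P=1 W=1 U=1 S=0
  [2] read 0x4B idx=1: raw=0x4F006 flags P=0 W=1 U=1 S=0
  ✗ PAGE_NOT_PRESENT  [3 reads]
#4 VA=0x10181641F (r,kernel):
  [0] read 0x30 idx=4: raw=0x4C007 flags P=1 W=1 U=1 S=0
  [1] read 0x4C idx=12: raw=0x50007 flags P=1 W=1 U=1 S=0
  [2] read 0x50 idx=22: raw=0x2A002 flags P=0 W=1 U=0 S=0
  ✗ PAGE_NOT_PRESENT  [3 reads]
#5 VA=0x4002003E7 (r,kernel):
  [0] read 0x30 idx=16: raw=0x54007 flags P=1 W=1 U=1 S=0
  [1] read 0x54 idx=1: raw=0x58087 flags P=1 W=1 U=1 S=1
  → PA=0x583E7 (huge @L1)  (2 entries read)

Entries read for #0: 3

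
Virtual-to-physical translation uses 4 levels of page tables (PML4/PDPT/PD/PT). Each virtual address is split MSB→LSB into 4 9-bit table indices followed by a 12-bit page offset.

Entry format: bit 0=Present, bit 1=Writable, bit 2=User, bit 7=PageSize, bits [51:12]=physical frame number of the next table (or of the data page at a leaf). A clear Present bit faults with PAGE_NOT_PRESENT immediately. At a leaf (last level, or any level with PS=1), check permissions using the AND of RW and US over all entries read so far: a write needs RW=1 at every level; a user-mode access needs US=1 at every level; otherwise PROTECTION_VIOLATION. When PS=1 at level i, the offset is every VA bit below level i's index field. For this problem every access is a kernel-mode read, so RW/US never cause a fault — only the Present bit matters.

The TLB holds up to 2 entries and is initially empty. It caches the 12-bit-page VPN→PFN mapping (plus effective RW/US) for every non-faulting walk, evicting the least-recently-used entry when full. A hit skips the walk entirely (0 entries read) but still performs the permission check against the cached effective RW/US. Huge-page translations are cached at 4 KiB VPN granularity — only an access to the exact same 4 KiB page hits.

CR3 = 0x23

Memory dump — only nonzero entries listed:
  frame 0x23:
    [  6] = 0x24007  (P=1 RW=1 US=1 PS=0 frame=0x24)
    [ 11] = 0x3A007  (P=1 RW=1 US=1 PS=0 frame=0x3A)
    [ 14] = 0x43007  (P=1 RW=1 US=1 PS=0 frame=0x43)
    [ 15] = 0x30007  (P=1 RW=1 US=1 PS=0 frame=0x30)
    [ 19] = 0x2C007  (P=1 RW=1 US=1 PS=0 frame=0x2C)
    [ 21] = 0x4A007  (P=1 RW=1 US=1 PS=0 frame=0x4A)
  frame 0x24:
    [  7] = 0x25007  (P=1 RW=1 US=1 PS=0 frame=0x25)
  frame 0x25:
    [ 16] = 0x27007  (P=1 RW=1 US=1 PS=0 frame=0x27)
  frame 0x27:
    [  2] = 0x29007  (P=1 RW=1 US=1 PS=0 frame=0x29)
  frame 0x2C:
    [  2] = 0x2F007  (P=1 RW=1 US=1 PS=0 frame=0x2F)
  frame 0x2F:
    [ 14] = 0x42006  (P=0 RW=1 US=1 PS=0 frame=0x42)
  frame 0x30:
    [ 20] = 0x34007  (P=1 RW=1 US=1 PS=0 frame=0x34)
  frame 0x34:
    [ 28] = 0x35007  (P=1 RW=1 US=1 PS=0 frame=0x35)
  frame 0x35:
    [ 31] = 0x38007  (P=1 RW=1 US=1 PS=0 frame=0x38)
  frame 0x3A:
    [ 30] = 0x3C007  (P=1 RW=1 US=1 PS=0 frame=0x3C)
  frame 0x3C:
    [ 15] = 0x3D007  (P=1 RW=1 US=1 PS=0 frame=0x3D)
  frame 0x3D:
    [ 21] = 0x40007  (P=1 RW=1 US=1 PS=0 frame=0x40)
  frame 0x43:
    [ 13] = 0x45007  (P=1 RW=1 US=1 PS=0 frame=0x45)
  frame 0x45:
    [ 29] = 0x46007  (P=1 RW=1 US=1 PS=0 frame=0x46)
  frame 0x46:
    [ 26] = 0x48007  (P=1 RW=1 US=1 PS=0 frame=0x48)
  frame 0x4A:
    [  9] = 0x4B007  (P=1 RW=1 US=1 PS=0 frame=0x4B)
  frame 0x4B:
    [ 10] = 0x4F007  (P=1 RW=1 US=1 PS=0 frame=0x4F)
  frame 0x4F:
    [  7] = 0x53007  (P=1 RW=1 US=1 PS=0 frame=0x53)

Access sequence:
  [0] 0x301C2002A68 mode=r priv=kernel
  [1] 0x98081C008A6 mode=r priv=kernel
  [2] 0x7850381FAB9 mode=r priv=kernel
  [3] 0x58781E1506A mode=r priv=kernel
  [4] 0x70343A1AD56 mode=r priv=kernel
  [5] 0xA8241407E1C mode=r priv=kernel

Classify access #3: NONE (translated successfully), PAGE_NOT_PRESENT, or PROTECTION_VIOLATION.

Walk each access:
#0 VA=0x301C2002A68 (r,kernel):
  L0: frame=0x23 idx=6 entry=0x24007 [P=1 RW=1 US=1 PS=0]
  L1: frame=0x24 idx=7 entry=0x25007 [P=1 RW=1 US=1 PS=0]
  L2: frame=0x25 idx=16 entry=0x27007 [P=1 RW=1 US=1 PS=0]
  L3: frame=0x27 idx=2 entry=0x29007 [P=1 RW=1 US=1 PS=0]
  ⇒ phys 0x29A68  [4 reads]
#1 VA=0x98081C008A6 (r,kernel):
  L0: frame=0x23 idx=19 entry=0x2C007 [P=1 RW=1 US=1 PS=0]
  L1: frame=0x2C idx=2 entry=0x2F007 [P=1 RW=1 US=1 PS=0]
  L2: frame=0x2F idx=14 entry=0x42006 [P=0 RW=1 US=1 PS=0]
  ⇒ fault: PAGE_NOT_PRESENT  — 3 lookups
#2 VA=0x7850381FAB9 (r,kernel):
  L0: frame=0x23 idx=15 entry=0x30007 [P=1 RW=1 US=1 PS=0]
  L1: frame=0x30 idx=20 entry=0x34007 [P=1 RW=1 US=1 PS=0]
  L2: frame=0x34 idx=28 entry=0x35007 [P=1 RW=1 US=1 PS=0]
  L3: frame=0x35 idx=31 entry=0x38007 [P=1 RW=1 US=1 PS=0]
  ⇒ phys 0x38AB9  [4 reads]
#3 VA=0x58781E1506A (r,kernel):
  L0: frame=0x23 idx=11 entry=0x3A007 [P=1 RW=1 US=1 PS=0]
  L1: frame=0x3A idx=30 entry=0x3C007 [P=1 RW=1 US=1 PS=0]
  L2: frame=0x3C idx=15 entry=0x3D007 [P=1 RW=1 US=1 PS=0]
  L3: frame=0x3D idx=21 entry=0x40007 [P=1 RW=1 US=1 PS=0]
  ⇒ phys 0x4006A  [4 reads]
#4 VA=0x70343A1AD56 (r,kernel):
  L0: frame=0x23 idx=14 entry=0x43007 [P=1 RW=1 US=1 PS=0]
  L1: frame=0x43 idx=13 entry=0x45007 [P=1 RW=1 US=1 PS=0]
  L2: frame=0x45 idx=29 entry=0x46007 [P=1 RW=1 US=1 PS=0]
  L3: frame=0x46 idx=26 entry=0x48007 [P=1 RW=1 US=1 PS=0]
  ⇒ phys 0x48D56  [4 reads]
#5 VA=0xA8241407E1C (r,kernel):
  L0: frame=0x23 idx=21 entry=0x4A007 [P=1 RW=1 US=1 PS=0]
  L1: frame=0x4A idx=9 entry=0x4B007 [P=1 RW=1 US=1 PS=0]
  L2: frame=0x4B idx=10 entry=0x4F007 [P=1 RW=1 US=1 PS=0]
  L3: frame=0x4F idx=7 entry=0x53007 [P=1 RW=1 US=1 PS=0]
  ⇒ phys 0x53E1C  [4 reads]

Access #3 fault: NONE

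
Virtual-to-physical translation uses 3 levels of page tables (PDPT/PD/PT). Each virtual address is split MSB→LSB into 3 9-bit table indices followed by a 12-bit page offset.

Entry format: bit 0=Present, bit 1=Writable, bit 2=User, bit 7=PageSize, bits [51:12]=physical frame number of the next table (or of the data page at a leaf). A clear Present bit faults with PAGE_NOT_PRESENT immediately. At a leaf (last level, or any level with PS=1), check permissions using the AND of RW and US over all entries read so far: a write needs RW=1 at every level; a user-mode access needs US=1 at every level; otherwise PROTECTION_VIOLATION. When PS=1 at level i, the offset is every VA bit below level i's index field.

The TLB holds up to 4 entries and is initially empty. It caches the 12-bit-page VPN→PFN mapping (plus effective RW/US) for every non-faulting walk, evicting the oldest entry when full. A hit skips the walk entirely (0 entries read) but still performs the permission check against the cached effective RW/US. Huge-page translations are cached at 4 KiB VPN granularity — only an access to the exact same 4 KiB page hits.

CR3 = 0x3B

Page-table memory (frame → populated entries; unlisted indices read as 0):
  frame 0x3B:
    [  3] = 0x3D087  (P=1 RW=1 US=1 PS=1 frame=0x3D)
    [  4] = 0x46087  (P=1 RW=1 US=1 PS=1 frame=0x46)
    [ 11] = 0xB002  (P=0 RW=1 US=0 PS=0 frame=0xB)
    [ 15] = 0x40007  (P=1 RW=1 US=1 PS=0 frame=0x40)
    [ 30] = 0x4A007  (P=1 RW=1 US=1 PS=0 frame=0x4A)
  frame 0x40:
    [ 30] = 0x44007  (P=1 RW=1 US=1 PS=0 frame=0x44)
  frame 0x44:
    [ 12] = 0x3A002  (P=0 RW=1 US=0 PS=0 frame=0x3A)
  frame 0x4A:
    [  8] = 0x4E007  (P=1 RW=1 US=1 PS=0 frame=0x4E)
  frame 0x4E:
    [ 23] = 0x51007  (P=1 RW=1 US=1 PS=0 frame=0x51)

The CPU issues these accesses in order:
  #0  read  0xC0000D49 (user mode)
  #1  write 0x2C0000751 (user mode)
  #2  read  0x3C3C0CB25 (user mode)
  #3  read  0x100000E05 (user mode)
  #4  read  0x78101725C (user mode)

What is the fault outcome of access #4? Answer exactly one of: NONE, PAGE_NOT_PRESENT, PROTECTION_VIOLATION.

Trace:
#0 VA=0xC0000D49 (r,user):
  L0 @0x3B[3] → 0x3D087  P=1,RW=1,US=1,PS=1
  → PA=0x3DD49 (huge @L0)  (1 entries read)
#1 VA=0x2C0000751 (w,user):
  L0 @0x3B[11] → 0xB002  P=0,RW=1,US=0,PS=0
  → PAGE_NOT_PRESENT  (1 entries read)
#2 VA=0x3C3C0CB25 (r,user):
  L0 @0x3B[15] → 0x40007  P=1,RW=1,US=1,PS=0
  L1 @0x40[30] → 0x44007  P=1,RW=1,US=1,PS=0
  L2 @0x44[12] → 0x3A002  P=0,RW=1,US=0,PS=0
  → PAGE_NOT_PRESENT  (3 entries read)
#3 VA=0x100000E05 (r,user):
  L0 @0x3B[4] → 0x46087  P=1,RW=1,US=1,PS=1
  → PA=0x46E05 (huge @L0)  (1 entries read)
#4 VA=0x78101725C (r,user):
  L0 @0x3B[30] → 0x4A007  P=1,RW=1,US=1,PS=0
  L1 @0x4A[8] → 0x4E007  P=1,RW=1,US=1,PS=0
  L2 @0x4E[23] → 0x51007  P=1,RW=1,US=1,PS=0
  → PA=0x5125C  (3 entries read)

Access #4 fault: NONE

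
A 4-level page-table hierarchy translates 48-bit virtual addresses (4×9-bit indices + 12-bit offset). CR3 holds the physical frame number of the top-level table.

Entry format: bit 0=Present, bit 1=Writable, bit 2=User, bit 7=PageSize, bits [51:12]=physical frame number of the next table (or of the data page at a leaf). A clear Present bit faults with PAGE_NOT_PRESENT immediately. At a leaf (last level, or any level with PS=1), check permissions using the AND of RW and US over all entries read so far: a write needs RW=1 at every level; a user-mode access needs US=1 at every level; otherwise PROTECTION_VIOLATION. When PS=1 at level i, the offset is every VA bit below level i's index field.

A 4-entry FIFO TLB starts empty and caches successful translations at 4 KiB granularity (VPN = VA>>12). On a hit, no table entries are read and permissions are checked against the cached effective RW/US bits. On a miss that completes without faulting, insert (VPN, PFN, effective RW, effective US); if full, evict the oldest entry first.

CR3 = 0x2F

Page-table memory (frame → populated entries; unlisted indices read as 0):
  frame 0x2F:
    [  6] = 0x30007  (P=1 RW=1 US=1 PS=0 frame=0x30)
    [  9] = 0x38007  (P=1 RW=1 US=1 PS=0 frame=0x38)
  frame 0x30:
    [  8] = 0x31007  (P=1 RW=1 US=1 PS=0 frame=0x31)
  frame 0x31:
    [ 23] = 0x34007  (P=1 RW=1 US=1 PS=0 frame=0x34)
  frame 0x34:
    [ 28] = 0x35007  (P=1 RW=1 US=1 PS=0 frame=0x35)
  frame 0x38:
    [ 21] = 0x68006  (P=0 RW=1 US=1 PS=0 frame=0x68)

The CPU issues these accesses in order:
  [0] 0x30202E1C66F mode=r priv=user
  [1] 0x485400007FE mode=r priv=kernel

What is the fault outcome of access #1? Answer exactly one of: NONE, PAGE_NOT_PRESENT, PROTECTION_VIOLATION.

Per-access translation:
#0 VA=0x30202E1C66F (r,user):
  L0: frame=0x2F idx=6 entry=0x30007 [P=1 RW=1 US=1 PS=0]
  L1: frame=0x30 idx=8 entry=0x31007 [P=1 RW=1 US=1 PS=0]
  L2: frame=0x31 idx=23 entry=0x34007 [P=1 RW=1 US=1 PS=0]
  L3: frame=0x34 idx=28 entry=0x35007 [P=1 RW=1 US=1 PS=0]
  → PA=0x3566F  (4 entries read)
#1 VA=0x485400007FE (r,kernel):
  L0: frame=0x2F idx=9 entry=0x38007 [P=1 RW=1 US=1 PS=0]
  L1: frame=0x38 idx=21 entry=0x68006 [P=0 RW=1 US=1 PS=0]
  ⇒ fault: PAGE_NOT_PRESENT  — 2 lookups

Access #1 fault: PAGE_NOT_PRESENT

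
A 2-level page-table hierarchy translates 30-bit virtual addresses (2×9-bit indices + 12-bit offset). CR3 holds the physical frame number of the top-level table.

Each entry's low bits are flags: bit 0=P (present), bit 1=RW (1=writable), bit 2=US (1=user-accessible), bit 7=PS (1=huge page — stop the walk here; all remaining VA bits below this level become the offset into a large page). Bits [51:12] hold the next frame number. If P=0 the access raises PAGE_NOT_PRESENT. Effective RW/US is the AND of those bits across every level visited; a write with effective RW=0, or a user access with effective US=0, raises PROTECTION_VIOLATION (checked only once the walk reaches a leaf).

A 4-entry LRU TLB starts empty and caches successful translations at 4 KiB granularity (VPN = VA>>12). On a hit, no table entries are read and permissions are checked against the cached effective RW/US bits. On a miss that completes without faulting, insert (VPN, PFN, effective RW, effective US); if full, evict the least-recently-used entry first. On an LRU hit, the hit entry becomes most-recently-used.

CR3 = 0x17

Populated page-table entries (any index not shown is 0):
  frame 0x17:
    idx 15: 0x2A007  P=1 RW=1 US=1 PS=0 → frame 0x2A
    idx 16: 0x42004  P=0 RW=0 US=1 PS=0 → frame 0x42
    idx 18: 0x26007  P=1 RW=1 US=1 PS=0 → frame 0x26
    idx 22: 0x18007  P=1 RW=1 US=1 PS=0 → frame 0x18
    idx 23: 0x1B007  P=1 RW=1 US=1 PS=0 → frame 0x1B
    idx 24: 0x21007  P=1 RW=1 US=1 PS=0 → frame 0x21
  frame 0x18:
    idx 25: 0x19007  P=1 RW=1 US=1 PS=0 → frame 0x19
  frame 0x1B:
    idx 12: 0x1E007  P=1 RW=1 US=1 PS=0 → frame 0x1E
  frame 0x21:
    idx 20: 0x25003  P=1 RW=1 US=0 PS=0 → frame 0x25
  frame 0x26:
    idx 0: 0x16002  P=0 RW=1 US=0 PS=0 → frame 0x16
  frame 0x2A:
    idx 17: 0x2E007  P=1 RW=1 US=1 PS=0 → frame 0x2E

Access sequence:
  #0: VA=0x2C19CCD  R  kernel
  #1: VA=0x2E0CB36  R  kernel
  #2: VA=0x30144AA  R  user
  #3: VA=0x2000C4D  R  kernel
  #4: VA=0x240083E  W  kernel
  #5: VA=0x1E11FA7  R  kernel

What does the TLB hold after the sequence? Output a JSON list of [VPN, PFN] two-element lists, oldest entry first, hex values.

Trace:
#0 VA=0x2C19CCD (r,kernel):
  L0: frame=0x17 idx=22 entry=0x18007 [P=1 RW=1 US=1 PS=0]
  L1: frame=0x18 idx=25 entry=0x19007 [P=1 RW=1 US=1 PS=0]
  → PA=0x19CCD  (2 entries read)
#1 VA=0x2E0CB36 (r,kernel):
  L0: frame=0x17 idx=23 entry=0x1B007 [P=1 RW=1 US=1 PS=0]
  L1: frame=0x1B idx=12 entry=0x1E007 [P=1 RW=1 US=1 PS=0]
  → PA=0x1EB36  (2 entries read)
#2 VA=0x30144AA (r,user):
  L0: frame=0x17 idx=24 entry=0x21007 [P=1 RW=1 US=1 PS=0]
  L1: frame=0x21 idx=20 entry=0x25003 [P=1 RW=1 US=0 PS=0]
  ✗ PROTECTION_VIOLATION  [2 reads]
#3 VA=0x2000C4D (r,kernel):
  L0: frame=0x17 idx=16 entry=0x42004 [P=0 RW=0 US=1 PS=0]
  ✗ PAGE_NOT_PRESENT  [1 reads]
#4 VA=0x240083E (w,kernel):
  L0: frame=0x17 idx=18 entry=0x26007 [P=1 RW=1 US=1 PS=0]
  L1: frame=0x26 idx=0 entry=0x16002 [P=0 RW=1 US=0 PS=0]
  ✗ PAGE_NOT_PRESENT  [2 reads]
#5 VA=0x1E11FA7 (r,kernel):
  L0: frame=0x17 idx=15 entry=0x2A007 [P=1 RW=1 US=1 PS=0]
  L1: frame=0x2A idx=17 entry=0x2E007 [P=1 RW=1 US=1 PS=0]
  → PA=0x2EFA7  (2 entries read)

TLB: [["0x2C19", "0x19"], ["0x2E0C", "0x1E"], ["0x1E11", "0x2E"]]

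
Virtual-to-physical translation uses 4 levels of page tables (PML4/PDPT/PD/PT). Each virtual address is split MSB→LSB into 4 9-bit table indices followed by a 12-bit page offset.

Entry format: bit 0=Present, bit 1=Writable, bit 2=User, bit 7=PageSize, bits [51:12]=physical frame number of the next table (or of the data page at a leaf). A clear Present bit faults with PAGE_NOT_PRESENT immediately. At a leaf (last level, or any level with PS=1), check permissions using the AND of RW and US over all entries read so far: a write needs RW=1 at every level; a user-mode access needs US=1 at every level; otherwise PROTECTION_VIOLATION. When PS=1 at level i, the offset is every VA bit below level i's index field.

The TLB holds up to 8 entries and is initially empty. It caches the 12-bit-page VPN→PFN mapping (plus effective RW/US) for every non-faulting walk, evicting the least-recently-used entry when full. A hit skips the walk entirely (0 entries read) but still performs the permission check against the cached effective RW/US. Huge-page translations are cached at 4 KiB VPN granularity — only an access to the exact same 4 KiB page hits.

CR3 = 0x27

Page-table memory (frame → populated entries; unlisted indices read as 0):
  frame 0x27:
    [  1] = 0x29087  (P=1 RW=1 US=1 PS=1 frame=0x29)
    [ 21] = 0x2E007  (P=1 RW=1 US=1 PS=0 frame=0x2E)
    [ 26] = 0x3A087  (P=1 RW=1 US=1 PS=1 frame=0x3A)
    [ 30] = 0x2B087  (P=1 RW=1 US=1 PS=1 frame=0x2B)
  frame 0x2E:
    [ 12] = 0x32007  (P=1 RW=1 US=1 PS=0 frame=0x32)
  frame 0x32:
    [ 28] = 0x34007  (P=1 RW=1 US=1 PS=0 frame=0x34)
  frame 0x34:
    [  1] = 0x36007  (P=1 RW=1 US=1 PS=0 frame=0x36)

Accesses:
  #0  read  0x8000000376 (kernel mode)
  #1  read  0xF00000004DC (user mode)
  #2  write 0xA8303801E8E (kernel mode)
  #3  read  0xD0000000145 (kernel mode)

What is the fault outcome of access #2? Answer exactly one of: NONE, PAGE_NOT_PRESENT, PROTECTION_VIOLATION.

Per-access translation:
#0 VA=0x8000000376 (r,kernel):
  lvl0: tbl 0x27, slot 1 ⇒ 0x29087 (P1/RW1/US1/PS1)
  → PA=0x29376 (huge @L0)  (1 entries read)
#1 VA=0xF00000004DC (r,user):
  lvl0: tbl 0x27, slot 30 ⇒ 0x2B087 (P1/RW1/US1/PS1)
  → PA=0x2B4DC (huge @L0)  (1 entries read)
#2 VA=0xA8303801E8E (w,kernel):
  lvl0: tbl 0x27, slot 21 ⇒ 0x2E007 (P1/RW1/US1/PS0)
  lvl1: tbl 0x2E, slot 12 ⇒ 0x32007 (P1/RW1/US1/PS0)
  lvl2: tbl 0x32, slot 28 ⇒ 0x34007 (P1/RW1/US1/PS0)
  lvl3: tbl 0x34, slot 1 ⇒ 0x36007 (P1/RW1/US1/PS0)
  → PA=0x36E8E  (4 entries read)
#3 VA=0xD0000000145 (r,kernel):
  lvl0: tbl 0x27, slot 26 ⇒ 0x3A087 (P1/RW1/US1/PS1)
  → PA=0x3A145 (huge @L0)  (1 entries read)

Access #2 fault: NONE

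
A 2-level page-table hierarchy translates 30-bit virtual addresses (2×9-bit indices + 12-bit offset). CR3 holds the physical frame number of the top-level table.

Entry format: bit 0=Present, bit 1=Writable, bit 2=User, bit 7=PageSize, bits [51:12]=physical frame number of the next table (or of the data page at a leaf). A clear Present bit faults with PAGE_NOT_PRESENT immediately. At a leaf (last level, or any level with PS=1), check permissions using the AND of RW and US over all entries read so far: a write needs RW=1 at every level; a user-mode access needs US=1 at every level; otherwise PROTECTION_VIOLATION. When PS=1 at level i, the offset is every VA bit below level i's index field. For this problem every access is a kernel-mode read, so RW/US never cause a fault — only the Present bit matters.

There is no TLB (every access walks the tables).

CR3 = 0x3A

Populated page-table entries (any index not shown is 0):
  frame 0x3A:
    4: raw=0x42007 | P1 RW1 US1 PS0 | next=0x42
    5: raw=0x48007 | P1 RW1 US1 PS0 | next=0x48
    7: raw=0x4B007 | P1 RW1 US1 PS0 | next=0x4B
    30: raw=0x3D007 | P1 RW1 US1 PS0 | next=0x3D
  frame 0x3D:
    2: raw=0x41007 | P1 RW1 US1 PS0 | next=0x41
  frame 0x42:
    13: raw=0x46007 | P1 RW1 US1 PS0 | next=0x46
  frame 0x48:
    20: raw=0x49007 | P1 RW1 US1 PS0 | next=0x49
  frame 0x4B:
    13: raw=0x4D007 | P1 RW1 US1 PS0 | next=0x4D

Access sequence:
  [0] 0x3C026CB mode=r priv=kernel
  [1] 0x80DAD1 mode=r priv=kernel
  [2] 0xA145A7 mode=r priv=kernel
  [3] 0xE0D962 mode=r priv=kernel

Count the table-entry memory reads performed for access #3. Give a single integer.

Trace:
#0 VA=0x3C026CB (r,kernel):
  L0 @0x3A[30] → 0x3D007  P=1,RW=1,US=1,PS=0
  L1 @0x3D[2] → 0x41007  P=1,RW=1,US=1,PS=0
  ⇒ phys 0x416CB  [2 reads]
#1 VA=0x80DAD1 (r,kernel):
  L0 @0x3A[4] → 0x42007  P=1,RW=1,US=1,PS=0
  L1 @0x42[13] → 0x46007  P=1,RW=1,US=1,PS=0
  ⇒ phys 0x46AD1  [2 reads]
#2 VA=0xA145A7 (r,kernel):
  L0 @0x3A[5] → 0x48007  P=1,RW=1,US=1,PS=0
  L1 @0x48[20] → 0x49007  P=1,RW=1,US=1,PS=0
  ⇒ phys 0x495A7  [2 reads]
#3 VA=0xE0D962 (r,kernel):
  L0 @0x3A[7] → 0x4B007  P=1,RW=1,US=1,PS=0
  L1 @0x4B[13] → 0x4D007  P=1,RW=1,US=1,PS=0
  ⇒ phys 0x4D962  [2 reads]

Entries read for #3: 2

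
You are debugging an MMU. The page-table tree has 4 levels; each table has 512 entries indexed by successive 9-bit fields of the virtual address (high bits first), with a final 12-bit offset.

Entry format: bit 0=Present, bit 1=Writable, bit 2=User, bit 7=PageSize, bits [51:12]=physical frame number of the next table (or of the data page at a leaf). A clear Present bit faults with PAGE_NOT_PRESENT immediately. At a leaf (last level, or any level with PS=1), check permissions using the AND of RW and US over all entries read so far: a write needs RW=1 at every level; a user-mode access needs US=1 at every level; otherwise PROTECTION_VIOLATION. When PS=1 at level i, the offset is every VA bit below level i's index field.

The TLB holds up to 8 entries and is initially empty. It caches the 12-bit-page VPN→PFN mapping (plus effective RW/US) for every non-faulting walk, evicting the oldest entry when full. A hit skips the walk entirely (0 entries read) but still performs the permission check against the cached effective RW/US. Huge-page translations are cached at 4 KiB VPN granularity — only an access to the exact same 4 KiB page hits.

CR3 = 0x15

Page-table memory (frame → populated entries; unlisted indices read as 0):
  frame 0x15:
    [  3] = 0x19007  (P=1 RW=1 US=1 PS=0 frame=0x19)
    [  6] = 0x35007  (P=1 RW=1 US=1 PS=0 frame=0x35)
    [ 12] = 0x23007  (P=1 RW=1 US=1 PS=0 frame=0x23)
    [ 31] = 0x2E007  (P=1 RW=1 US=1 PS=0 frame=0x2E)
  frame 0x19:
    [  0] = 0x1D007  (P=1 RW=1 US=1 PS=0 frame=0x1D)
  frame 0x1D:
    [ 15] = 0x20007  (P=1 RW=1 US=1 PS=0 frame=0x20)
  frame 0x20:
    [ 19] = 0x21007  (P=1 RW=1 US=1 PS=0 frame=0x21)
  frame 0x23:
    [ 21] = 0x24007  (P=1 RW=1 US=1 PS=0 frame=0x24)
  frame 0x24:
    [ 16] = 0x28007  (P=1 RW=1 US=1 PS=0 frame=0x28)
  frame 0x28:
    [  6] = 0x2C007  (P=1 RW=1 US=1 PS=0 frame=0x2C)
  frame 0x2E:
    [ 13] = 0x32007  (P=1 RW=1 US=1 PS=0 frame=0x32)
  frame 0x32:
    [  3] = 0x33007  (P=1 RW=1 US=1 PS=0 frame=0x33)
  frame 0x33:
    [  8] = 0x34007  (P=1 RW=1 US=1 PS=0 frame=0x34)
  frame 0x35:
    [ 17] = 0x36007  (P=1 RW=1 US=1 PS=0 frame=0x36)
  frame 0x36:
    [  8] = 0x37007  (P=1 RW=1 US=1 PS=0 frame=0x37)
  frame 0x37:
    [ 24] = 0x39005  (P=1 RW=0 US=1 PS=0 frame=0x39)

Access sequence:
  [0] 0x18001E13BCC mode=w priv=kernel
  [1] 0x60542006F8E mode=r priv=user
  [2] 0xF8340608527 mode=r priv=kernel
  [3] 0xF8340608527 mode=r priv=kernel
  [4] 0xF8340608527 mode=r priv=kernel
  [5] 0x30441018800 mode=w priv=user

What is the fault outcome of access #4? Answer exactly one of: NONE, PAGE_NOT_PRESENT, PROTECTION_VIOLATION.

Trace:
#0 VA=0x18001E13BCC (w,kernel):
  L0 @0x15[3] → 0x19007  P=1,RW=1,US=1,PS=0
  L1 @0x19[0] → 0x1D007  P=1,RW=1,US=1,PS=0
  L2 @0x1D[15] → 0x20007  P=1,RW=1,US=1,PS=0
  L3 @0x20[19] → 0x21007  P=1,RW=1,US=1,PS=0
  ✓ 0x21BCC  — 4 lookups
#1 VA=0x60542006F8E (r,user):
  L0 @0x15[12] → 0x23007  P=1,RW=1,US=1,PS=0
  L1 @0x23[21] → 0x24007  P=1,RW=1,US=1,PS=0
  L2 @0x24[16] → 0x28007  P=1,RW=1,US=1,PS=0
  L3 @0x28[6] → 0x2C007  P=1,RW=1,US=1,PS=0
  ✓ 0x2CF8E  — 4 lookups
#2 VA=0xF8340608527 (r,kernel):
  L0 @0x15[31] → 0x2E007  P=1,RW=1,US=1,PS=0
  L1 @0x2E[13] → 0x32007  P=1,RW=1,US=1,PS=0
  L2 @0x32[3] → 0x33007  P=1,RW=1,US=1,PS=0
  L3 @0x33[8] → 0x34007  P=1,RW=1,US=1,PS=0
  ✓ 0x34527  — 4 lookups
#3 VA=0xF8340608527 (r,kernel):
  TLB hit vpn=0xF8340608 → PA=0x34527
#4 VA=0xF8340608527 (r,kernel):
  TLB hit vpn=0xF8340608 → PA=0x34527
#5 VA=0x30441018800 (w,user):
  L0 @0x15[6] → 0x35007  P=1,RW=1,US=1,PS=0
  L1 @0x35[17] → 0x36007  P=1,RW=1,US=1,PS=0
  L2 @0x36[8] → 0x37007  P=1,RW=1,US=1,PS=0
  L3 @0x37[24] → 0x39005  P=1,RW=0,US=1,PS=0
  ⇒ fault: PROTECTION_VIOLATION  — 4 lookups

Access #4 fault: NONE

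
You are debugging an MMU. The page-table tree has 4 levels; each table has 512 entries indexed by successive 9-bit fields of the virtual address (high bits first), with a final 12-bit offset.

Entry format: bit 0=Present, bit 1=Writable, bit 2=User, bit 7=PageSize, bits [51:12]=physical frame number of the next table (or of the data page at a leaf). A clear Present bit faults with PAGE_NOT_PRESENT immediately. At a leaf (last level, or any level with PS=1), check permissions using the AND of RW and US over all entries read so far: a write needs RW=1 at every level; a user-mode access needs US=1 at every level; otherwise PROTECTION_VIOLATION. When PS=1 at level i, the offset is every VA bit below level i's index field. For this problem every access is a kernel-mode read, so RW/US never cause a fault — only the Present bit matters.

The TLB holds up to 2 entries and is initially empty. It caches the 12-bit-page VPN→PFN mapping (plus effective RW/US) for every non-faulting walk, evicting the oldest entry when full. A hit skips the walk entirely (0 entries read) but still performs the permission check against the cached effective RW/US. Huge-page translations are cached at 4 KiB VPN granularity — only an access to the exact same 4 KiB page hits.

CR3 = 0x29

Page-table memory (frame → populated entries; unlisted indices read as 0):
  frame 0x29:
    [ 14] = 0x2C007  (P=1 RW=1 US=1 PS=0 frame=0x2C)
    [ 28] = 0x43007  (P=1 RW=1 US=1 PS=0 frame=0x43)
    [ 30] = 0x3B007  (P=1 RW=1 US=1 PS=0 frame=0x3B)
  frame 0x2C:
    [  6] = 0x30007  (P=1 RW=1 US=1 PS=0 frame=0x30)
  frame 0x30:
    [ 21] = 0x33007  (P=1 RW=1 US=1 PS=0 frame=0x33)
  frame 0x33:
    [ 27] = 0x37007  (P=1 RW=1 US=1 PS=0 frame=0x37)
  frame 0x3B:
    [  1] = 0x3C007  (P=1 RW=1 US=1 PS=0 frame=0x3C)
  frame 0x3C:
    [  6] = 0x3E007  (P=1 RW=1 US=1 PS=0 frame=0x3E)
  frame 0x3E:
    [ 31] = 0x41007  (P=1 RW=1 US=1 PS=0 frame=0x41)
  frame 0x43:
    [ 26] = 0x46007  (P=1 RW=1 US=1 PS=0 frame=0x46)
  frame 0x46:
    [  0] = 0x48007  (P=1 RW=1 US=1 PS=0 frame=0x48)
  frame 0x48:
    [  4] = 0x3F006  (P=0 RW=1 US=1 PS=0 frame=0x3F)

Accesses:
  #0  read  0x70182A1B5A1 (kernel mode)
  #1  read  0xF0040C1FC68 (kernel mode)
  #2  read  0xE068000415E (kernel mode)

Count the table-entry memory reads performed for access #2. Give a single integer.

Trace:
#0 VA=0x70182A1B5A1 (r,kernel):
  lvl0: tbl 0x29, slot 14 ⇒ 0x2C007 (P1/RW1/US1/PS0)
  lvl1: tbl 0x2C, slot 6 ⇒ 0x30007 (P1/RW1/US1/PS0)
  lvl2: tbl 0x30, slot 21 ⇒ 0x33007 (P1/RW1/US1/PS0)
  lvl3: tbl 0x33, slot 27 ⇒ 0x37007 (P1/RW1/US1/PS0)
  → PA=0x375A1  (4 entries read)
#1 VA=0xF0040C1FC68 (r,kernel):
  lvl0: tbl 0x29, slot 30 ⇒ 0x3B007 (P1/RW1/US1/PS0)
  lvl1: tbl 0x3B, slot 1 ⇒ 0x3C007 (P1/RW1/US1/PS0)
  lvl2: tbl 0x3C, slot 6 ⇒ 0x3E007 (P1/RW1/US1/PS0)
  lvl3: tbl 0x3E, slot 31 ⇒ 0x41007 (P1/RW1/US1/PS0)
  → PA=0x41C68  (4 entries read)
#2 VA=0xE068000415E (r,kernel):
  lvl0: tbl 0x29, slot 28 ⇒ 0x43007 (P1/RW1/US1/PS0)
  lvl1: tbl 0x43, slot 26 ⇒ 0x46007 (P1/RW1/US1/PS0)
  lvl2: tbl 0x46, slot 0 ⇒ 0x48007 (P1/RW1/US1/PS0)
  lvl3: tbl 0x48, slot 4 ⇒ 0x3F006 (P0/RW1/US1/PS0)
  ⇒ fault: PAGE_NOT_PRESENT  — 4 lookups

Entries read for #2: 4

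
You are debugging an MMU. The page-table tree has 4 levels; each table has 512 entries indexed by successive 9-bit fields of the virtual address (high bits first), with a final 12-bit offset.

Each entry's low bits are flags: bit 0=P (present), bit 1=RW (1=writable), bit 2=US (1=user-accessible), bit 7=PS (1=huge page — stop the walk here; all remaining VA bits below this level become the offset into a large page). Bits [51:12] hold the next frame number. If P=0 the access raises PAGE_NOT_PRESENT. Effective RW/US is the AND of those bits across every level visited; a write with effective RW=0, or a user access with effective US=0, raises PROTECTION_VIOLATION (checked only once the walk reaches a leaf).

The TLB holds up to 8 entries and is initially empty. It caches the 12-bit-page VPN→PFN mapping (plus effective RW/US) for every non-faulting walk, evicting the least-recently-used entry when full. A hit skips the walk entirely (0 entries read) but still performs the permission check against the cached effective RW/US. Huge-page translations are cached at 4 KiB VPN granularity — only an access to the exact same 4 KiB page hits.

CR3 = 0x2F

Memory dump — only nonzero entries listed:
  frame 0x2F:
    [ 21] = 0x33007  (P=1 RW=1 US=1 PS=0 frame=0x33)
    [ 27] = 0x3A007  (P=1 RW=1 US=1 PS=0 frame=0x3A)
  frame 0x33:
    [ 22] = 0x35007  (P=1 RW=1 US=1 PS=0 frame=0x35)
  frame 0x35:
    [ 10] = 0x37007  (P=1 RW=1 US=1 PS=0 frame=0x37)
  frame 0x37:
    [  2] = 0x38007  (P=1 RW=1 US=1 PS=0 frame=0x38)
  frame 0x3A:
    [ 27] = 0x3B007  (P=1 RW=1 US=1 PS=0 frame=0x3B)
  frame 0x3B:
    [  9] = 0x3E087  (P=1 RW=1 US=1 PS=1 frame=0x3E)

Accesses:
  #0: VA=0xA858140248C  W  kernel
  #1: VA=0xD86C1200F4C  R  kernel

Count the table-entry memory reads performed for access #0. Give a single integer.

Trace:
#0 VA=0xA858140248C (w,kernel):
  L0: frame=0x2F idx=21 entry=0x33007 [P=1 RW=1 US=1 PS=0]
  L1: frame=0x33 idx=22 entry=0x35007 [P=1 RW=1 US=1 PS=0]
  L2: frame=0x35 idx=10 entry=0x37007 [P=1 RW=1 US=1 PS=0]
  L3: frame=0x37 idx=2 entry=0x38007 [P=1 RW=1 US=1 PS=0]
  ⇒ phys 0x3848C  [4 reads]
#1 VA=0xD86C1200F4C (r,kernel):
  L0: frame=0x2F idx=27 entry=0x3A007 [P=1 RW=1 US=1 PS=0]
  L1: frame=0x3A idx=27 entry=0x3B007 [P=1 RW=1 US=1 PS=0]
  L2: frame=0x3B idx=9 entry=0x3E087 [P=1 RW=1 US=1 PS=1]
  ⇒ phys 0x3EF4C (huge @L2)  [3 reads]

Entries read for #0: 4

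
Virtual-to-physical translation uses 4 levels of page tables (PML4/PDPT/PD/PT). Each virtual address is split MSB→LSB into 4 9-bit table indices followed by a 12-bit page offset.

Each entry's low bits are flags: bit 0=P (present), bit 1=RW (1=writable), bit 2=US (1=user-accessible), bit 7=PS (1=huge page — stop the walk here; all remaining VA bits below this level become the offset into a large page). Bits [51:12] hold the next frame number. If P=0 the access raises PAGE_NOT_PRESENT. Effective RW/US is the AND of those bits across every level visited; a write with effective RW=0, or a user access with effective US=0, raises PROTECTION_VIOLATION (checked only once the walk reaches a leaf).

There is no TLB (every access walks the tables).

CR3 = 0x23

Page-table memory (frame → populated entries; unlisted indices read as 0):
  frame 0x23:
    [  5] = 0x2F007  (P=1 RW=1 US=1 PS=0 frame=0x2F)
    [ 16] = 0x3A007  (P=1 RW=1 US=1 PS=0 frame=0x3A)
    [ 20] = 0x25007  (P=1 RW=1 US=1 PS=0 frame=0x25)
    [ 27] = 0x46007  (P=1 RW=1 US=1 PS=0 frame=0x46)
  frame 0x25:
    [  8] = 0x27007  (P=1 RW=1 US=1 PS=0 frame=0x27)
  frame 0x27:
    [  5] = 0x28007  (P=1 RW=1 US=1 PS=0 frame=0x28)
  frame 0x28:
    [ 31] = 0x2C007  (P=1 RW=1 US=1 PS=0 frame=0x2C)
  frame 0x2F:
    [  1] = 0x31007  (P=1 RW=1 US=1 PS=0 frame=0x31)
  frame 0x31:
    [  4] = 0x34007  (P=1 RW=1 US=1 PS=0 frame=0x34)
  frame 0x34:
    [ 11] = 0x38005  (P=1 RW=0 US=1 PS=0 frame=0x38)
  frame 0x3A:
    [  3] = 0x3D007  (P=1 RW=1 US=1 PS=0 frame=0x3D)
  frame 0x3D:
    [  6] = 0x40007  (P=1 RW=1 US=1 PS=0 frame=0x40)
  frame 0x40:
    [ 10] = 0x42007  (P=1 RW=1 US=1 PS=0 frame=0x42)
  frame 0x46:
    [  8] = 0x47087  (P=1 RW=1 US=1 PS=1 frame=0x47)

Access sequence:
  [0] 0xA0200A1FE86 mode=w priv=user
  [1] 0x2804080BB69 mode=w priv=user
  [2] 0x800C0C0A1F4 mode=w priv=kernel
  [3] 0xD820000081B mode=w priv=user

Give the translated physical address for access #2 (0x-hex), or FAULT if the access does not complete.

Per-access translation:
#0 VA=0xA0200A1FE86 (w,user):
  lvl0: tbl 0x23, slot 20 ⇒ 0x25007 (P1/RW1/US1/PS0)
  lvl1: tbl 0x25, slot 8 ⇒ 0x27007 (P1/RW1/US1/PS0)
  lvl2: tbl 0x27, slot 5 ⇒ 0x28007 (P1/RW1/US1/PS0)
  lvl3: tbl 0x28, slot 31 ⇒ 0x2C007 (P1/RW1/US1/PS0)
  → PA=0x2CE86  (4 entries read)
#1 VA=0x2804080BB69 (w,user):
  lvl0: tbl 0x23, slot 5 ⇒ 0x2F007 (P1/RW1/US1/PS0)
  lvl1: tbl 0x2F, slot 1 ⇒ 0x31007 (P1/RW1/US1/PS0)
  lvl2: tbl 0x31, slot 4 ⇒ 0x34007 (P1/RW1/US1/PS0)
  lvl3: tbl 0x34, slot 11 ⇒ 0x38005 (P1/RW0/US1/PS0)
  ✗ PROTECTION_VIOLATION  [4 reads]
#2 VA=0x800C0C0A1F4 (w,kernel):
  lvl0: tbl 0x23, slot 16 ⇒ 0x3A007 (P1/RW1/US1/PS0)
  lvl1: tbl 0x3A, slot 3 ⇒ 0x3D007 (P1/RW1/US1/PS0)
  lvl2: tbl 0x3D, slot 6 ⇒ 0x40007 (P1/RW1/US1/PS0)
  lvl3: tbl 0x40, slot 10 ⇒ 0x42007 (P1/RW1/US1/PS0)
  → PA=0x421F4  (4 entries read)
#3 VA=0xD820000081B (w,user):
  lvl0: tbl 0x23, slot 27 ⇒ 0x46007 (P1/RW1/US1/PS0)
  lvl1: tbl 0x46, slot 8 ⇒ 0x47087 (P1/RW1/US1/PS1)
  → PA=0x4781B (huge @L1)  (2 entries read)

Access #2 PA: 0x421F4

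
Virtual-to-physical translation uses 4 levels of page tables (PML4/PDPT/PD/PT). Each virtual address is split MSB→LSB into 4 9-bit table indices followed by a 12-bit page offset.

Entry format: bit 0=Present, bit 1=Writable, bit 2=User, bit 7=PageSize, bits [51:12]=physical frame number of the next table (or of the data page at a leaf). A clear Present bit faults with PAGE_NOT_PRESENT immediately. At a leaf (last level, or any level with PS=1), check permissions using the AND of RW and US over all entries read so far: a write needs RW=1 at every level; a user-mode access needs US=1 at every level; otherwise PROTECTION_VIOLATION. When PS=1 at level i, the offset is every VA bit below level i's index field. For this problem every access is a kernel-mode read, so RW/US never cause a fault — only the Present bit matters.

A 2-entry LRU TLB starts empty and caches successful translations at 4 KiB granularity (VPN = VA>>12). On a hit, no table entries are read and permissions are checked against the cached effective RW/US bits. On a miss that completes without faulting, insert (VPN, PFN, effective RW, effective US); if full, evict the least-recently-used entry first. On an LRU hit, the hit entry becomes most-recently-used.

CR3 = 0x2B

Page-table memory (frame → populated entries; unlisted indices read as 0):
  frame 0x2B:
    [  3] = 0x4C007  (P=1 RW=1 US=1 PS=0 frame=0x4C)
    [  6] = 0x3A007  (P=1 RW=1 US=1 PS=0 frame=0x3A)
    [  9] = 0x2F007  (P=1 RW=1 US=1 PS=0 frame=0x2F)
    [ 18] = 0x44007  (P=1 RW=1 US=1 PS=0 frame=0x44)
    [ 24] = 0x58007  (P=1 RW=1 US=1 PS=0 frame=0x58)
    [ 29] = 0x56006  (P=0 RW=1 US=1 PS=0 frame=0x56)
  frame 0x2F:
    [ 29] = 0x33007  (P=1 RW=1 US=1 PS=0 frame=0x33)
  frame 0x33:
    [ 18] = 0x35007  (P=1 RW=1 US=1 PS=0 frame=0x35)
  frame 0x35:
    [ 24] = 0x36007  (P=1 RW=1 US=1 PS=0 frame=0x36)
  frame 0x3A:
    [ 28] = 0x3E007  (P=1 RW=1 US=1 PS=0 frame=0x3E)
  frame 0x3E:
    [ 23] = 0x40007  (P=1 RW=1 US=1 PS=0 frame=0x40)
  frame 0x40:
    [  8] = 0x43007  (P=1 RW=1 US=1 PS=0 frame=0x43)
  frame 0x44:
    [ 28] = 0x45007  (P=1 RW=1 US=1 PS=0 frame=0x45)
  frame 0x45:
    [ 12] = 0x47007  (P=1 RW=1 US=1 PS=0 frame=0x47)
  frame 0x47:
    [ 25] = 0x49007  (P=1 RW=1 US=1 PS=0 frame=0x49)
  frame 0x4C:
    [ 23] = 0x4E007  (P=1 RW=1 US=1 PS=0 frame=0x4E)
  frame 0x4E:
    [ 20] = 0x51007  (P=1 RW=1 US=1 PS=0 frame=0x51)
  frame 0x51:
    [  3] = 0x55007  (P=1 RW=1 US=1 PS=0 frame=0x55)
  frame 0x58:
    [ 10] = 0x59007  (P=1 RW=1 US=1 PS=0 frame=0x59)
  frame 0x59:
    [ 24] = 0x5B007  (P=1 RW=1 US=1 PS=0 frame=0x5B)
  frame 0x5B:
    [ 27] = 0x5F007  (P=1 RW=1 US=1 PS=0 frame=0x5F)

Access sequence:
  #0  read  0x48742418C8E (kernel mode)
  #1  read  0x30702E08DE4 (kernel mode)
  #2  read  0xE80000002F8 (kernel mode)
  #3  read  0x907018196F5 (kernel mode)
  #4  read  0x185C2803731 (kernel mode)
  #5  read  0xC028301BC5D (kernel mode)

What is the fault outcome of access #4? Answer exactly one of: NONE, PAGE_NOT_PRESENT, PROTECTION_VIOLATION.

Trace:
#0 VA=0x48742418C8E (r,kernel):
  L0 @0x2B[9] → 0x2F007  P=1,RW=1,US=1,PS=0
  L1 @0x2F[29] → 0x33007  P=1,RW=1,US=1,PS=0
  L2 @0x33[18] → 0x35007  P=1,RW=1,US=1,PS=0
  L3 @0x35[24] → 0x36007  P=1,RW=1,US=1,PS=0
  → PA=0x36C8E  (4 entries read)
#1 VA=0x30702E08DE4 (r,kernel):
  L0 @0x2B[6] → 0x3A007  P=1,RW=1,US=1,PS=0
  L1 @0x3A[28] → 0x3E007  P=1,RW=1,US=1,PS=0
  L2 @0x3E[23] → 0x40007  P=1,RW=1,US=1,PS=0
  L3 @0x40[8] → 0x43007  P=1,RW=1,US=1,PS=0
  → PA=0x43DE4  (4 entries read)
#2 VA=0xE80000002F8 (r,kernel):
  L0 @0x2B[29] → 0x56006  P=0,RW=1,US=1,PS=0
  ✗ PAGE_NOT_PRESENT  [1 reads]
#3 VA=0x907018196F5 (r,kernel):
  L0 @0x2B[18] → 0x44007  P=1,RW=1,US=1,PS=0
  L1 @0x44[28] → 0x45007  P=1,RW=1,US=1,PS=0
  L2 @0x45[12] → 0x47007  P=1,RW=1,US=1,PS=0
  L3 @0x47[25] → 0x49007  P=1,RW=1,US=1,PS=0
  → PA=0x496F5  (4 entries read)
#4 VA=0x185C2803731 (r,kernel):
  L0 @0x2B[3] → 0x4C007  P=1,RW=1,US=1,PS=0
  L1 @0x4C[23] → 0x4E007  P=1,RW=1,US=1,PS=0
  L2 @0x4E[20] → 0x51007  P=1,RW=1,US=1,PS=0
  L3 @0x51[3] → 0x55007  P=1,RW=1,US=1,PS=0
  → PA=0x55731  (4 entries read)
#5 VA=0xC028301BC5D (r,kernel):
  L0 @0x2B[24] → 0x58007  P=1,RW=1,US=1,PS=0
  L1 @0x58[10] → 0x59007  P=1,RW=1,US=1,PS=0
  L2 @0x59[24] → 0x5B007  P=1,RW=1,US=1,PS=0
  L3 @0x5B[27] → 0x5F007  P=1,RW=1,US=1,PS=0
  → PA=0x5FC5D  (4 entries read)

Access #4 fault: NONE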